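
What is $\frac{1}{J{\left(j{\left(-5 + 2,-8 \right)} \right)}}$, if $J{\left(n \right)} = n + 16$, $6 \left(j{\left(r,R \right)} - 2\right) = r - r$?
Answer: $\frac{1}{18} \approx 0.055556$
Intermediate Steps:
$j{\left(r,R \right)} = 2$ ($j{\left(r,R \right)} = 2 + \frac{r - r}{6} = 2 + \frac{1}{6} \cdot 0 = 2 + 0 = 2$)
$J{\left(n \right)} = 16 + n$
$\frac{1}{J{\left(j{\left(-5 + 2,-8 \right)} \right)}} = \frac{1}{16 + 2} = \frac{1}{18}$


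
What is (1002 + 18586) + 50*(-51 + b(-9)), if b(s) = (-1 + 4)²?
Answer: 17488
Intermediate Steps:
b(s) = 9 (b(s) = 3² = 9)
(1002 + 18586) + 50*(-51 + b(-9)) = (1002 + 18586) + 50*(-51 + 9) = 19588 + 50*(-42) = 19588 - 2100 = 17488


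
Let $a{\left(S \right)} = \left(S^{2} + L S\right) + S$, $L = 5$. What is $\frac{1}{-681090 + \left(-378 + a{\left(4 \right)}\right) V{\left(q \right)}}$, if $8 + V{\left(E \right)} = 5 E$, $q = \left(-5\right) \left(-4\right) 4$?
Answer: $- \frac{1}{813586} \approx -1.2291 \cdot 10^{-6}$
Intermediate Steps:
$a{\left(S \right)} = S^{2} + 6 S$ ($a{\left(S \right)} = \left(S^{2} + 5 S\right) + S = S^{2} + 6 S$)
$q = 80$ ($q = 20 \cdot 4 = 80$)
$V{\left(E \right)} = -8 + 5 E$
$\frac{1}{-681090 + \left(-378 + a{\left(4 \right)}\right) V{\left(q \right)}} = \frac{1}{-681090 + \left(-378 + 4 \left(6 + 4\right)\right) \left(-8 + 5 \cdot 80\right)} = \frac{1}{-681090 + \left(-378 + 4 \cdot 10\right) \left(-8 + 400\right)} = \frac{1}{-681090 + \left(-378 + 40\right) 392} = \frac{1}{-681090 - 132496} = \frac{1}{-813586} = - \frac{1}{813586}$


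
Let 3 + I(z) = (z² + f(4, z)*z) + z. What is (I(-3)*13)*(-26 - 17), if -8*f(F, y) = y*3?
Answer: 1677/8 ≈ 209.63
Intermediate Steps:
f(F, y) = -3*y/8 (f(F, y) = -y*3/8 = -3*y/8)
I(z) = -3 + z + 5*z²/8 (I(z) = -3 + ((z² + (-3*z/8)*z) + z) = -3 + ((z² - 3*z²/8) + z) = -3 + (5*z²/8 + z) = -3 + (z + 5*z²/8) = -3 + z + 5*z²/8)
(I(-3)*13)*(-26 - 17) = ((-3 - 3 + (5/8)*(-3)²)*13)*(-26 - 17) = ((-3 - 3 + (5/8)*9)*13)*(-43) = ((-3 - 3 + 45/8)*13)*(-43) = -3/8*13*(-43) = -39/8*(-43) = 1677/8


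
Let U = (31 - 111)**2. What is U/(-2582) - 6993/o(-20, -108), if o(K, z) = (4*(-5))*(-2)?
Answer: -9155963/51640 ≈ -177.30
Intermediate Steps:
U = 6400 (U = (-80)**2 = 6400)
o(K, z) = 40 (o(K, z) = -20*(-2) = 40)
U/(-2582) - 6993/o(-20, -108) = 6400/(-2582) - 6993/40 = 6400*(-1/2582) - 6993*1/40 = -3200/1291 - 6993/40 = -9155963/51640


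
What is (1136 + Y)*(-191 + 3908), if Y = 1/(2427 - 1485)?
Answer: 1325870007/314 ≈ 4.2225e+6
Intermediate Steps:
Y = 1/942 ≈ 0.0010616
(1136 + Y)*(-191 + 3908) = (1136 + 1/942)*(-191 + 3908) = (1070113/942)*3717 = 1325870007/314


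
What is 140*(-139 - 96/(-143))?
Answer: -2769340/143 ≈ -19366.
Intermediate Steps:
140*(-139 - 96/(-143)) = 140*(-139 - 96*(-1/143)) = 140*(-139 + 96/143) = 140*(-19781/143) = -2769340/143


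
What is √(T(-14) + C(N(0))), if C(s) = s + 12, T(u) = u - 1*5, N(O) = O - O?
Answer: I*√7 ≈ 2.6458*I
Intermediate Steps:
N(O) = 0
T(u) = -5 + u (T(u) = u - 5 = -5 + u)
C(s) = 12 + s
√(T(-14) + C(N(0))) = √((-5 - 14) + (12 + 0)) = √(-19 + 12) = √(-7) = I*√7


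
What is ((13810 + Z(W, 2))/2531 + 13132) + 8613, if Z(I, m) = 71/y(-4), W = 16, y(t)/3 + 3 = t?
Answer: 1156058434/53151 ≈ 21750.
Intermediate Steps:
y(t) = -9 + 3*t
Z(I, m) = -71/21 (Z(I, m) = 71/(-9 + 3*(-4)) = 71/(-9 - 12) = 71/(-21) = 71*(-1/21) = -71/21)
((13810 + Z(W, 2))/2531 + 13132) + 8613 = ((13810 - 71/21)/2531 + 13132) + 8613 = ((289939/21)*(1/2531) + 13132) + 8613 = (289939/53151 + 13132) + 8613 = 698268871/53151 + 8613 = 1156058434/53151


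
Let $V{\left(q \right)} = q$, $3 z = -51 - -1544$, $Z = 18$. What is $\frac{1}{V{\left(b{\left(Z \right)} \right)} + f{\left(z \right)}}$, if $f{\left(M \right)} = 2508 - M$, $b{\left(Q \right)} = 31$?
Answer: $\frac{3}{6124} \approx 0.00048988$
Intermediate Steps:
$z = \frac{1493}{3}$ ($z = \frac{-51 - -1544}{3} = \frac{-51 + 1544}{3} = \frac{1}{3} \cdot 1493 = \frac{1493}{3} \approx 497.67$)
$\frac{1}{V{\left(b{\left(Z \right)} \right)} + f{\left(z \right)}} = \frac{1}{31 + \left(2508 - \frac{1493}{3}\right)} = \frac{1}{31 + \frac{6031}{3}} = \frac{1}{\frac{6124}{3}} = \frac{3}{6124}$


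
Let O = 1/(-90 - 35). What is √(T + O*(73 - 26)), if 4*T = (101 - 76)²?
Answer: √389685/50 ≈ 12.485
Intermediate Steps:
O = -1/125 (O = 1/(-125) = -1/125 ≈ -0.0080000)
T = 625/4 (T = (101 - 76)²/4 = (¼)*25² = (¼)*625 = 625/4 ≈ 156.25)
√(T + O*(73 - 26)) = √(625/4 - (73 - 26)/125) = √(625/4 - 1/125*47) = √(625/4 - 47/125) = √(77937/500) = √389685/50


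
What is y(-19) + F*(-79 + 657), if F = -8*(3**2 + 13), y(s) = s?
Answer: -101747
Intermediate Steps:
F = -176 (F = -8*(9 + 13) = -8*22 = -176)
y(-19) + F*(-79 + 657) = -19 - 176*(-79 + 657) = -19 - 176*578 = -19 - 101728 = -101747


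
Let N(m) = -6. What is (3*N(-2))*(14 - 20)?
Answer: 108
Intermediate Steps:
(3*N(-2))*(14 - 20) = (3*(-6))*(14 - 20) = -18*(-6) = 108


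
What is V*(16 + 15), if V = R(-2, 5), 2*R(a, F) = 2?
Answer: 31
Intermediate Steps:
R(a, F) = 1 (R(a, F) = (½)*2 = 1)
V = 1
V*(16 + 15) = 1*(16 + 15) = 1*31 = 31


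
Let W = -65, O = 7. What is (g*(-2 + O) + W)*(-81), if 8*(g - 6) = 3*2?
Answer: 10125/4 ≈ 2531.3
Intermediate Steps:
g = 27/4 (g = 6 + (3*2)/8 = 6 + (1/8)*6 = 6 + 3/4 = 27/4 ≈ 6.7500)
(g*(-2 + O) + W)*(-81) = (27*(-2 + 7)/4 - 65)*(-81) = ((27/4)*5 - 65)*(-81) = (135/4 - 65)*(-81) = -125/4*(-81) = 10125/4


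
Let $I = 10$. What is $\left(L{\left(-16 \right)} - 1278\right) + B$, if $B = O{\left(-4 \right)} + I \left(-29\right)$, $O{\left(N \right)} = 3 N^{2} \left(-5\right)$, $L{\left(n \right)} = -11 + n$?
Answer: $-1835$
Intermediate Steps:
$O{\left(N \right)} = - 15 N^{2}$
$B = -530$ ($B = - 15 \left(-4\right)^{2} + 10 \left(-29\right) = \left(-15\right) 16 - 290 = -240 - 290 = -530$)
$\left(L{\left(-16 \right)} - 1278\right) + B = \left(\left(-11 - 16\right) - 1278\right) - 530 = \left(-27 - 1278\right) - 530 = -1305 - 530 = -1835$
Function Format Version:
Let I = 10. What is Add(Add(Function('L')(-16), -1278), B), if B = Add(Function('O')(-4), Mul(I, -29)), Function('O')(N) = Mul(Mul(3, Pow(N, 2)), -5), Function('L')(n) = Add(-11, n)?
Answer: -1835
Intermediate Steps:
Function('O')(N) = Mul(-15, Pow(N, 2))
B = -530 (B = Add(Mul(-15, Pow(-4, 2)), Mul(10, -29)) = Add(Mul(-15, 16), -290) = Add(-240, -290) = -530)
Add(Add(Function('L')(-16), -1278), B) = Add(Add(Add(-11, -16), -1278), -530) = Add(Add(-27, -1278), -530) = Add(-1305, -530) = -1835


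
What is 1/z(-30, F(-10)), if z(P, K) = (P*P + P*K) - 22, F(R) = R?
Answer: 1/1178 ≈ 0.00084890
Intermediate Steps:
z(P, K) = -22 + P² + K*P (z(P, K) = (P² + K*P) - 22 = -22 + P² + K*P)
1/z(-30, F(-10)) = 1/(-22 + (-30)² - 10*(-30)) = 1/(-22 + 900 + 300) = 1/1178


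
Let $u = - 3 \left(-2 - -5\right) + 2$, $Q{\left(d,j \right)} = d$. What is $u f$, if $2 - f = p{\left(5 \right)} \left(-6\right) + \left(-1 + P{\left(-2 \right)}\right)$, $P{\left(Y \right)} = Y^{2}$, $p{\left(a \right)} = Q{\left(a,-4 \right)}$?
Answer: $-203$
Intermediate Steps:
$p{\left(a \right)} = a$
$u = -7$ ($u = - 3 \left(-2 + 5\right) + 2 = \left(-3\right) 3 + 2 = -9 + 2 = -7$)
$f = 29$ ($f = 2 - \left(5 \left(-6\right) - \left(1 - \left(-2\right)^{2}\right)\right) = 2 - \left(-30 + \left(-1 + 4\right)\right) = 2 - \left(-30 + 3\right) = 2 - -27 = 2 + 27 = 29$)
$u f = \left(-7\right) 29 = -203$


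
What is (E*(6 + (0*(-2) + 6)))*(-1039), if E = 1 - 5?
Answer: 49872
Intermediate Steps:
E = -4
(E*(6 + (0*(-2) + 6)))*(-1039) = -4*(6 + (0*(-2) + 6))*(-1039) = -4*(6 + (0 + 6))*(-1039) = -4*(6 + 6)*(-1039) = -4*12*(-1039) = -48*(-1039) = 49872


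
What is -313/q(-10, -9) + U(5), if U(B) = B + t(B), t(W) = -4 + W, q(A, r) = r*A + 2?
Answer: 239/92 ≈ 2.5978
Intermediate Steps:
q(A, r) = 2 + A*r (q(A, r) = A*r + 2 = 2 + A*r)
U(B) = -4 + 2*B (U(B) = B + (-4 + B) = -4 + 2*B)
-313/q(-10, -9) + U(5) = -313/(2 - 10*(-9)) + (-4 + 2*5) = -313/(2 + 90) + (-4 + 10) = -313/92 + 6 = 239/92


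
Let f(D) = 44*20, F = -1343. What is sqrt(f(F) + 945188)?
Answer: 2*sqrt(236517) ≈ 972.66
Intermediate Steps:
f(D) = 880
sqrt(f(F) + 945188) = sqrt(880 + 945188) = sqrt(946068) = 2*sqrt(236517)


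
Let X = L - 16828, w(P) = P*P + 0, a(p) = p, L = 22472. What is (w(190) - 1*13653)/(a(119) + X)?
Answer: 22447/5763 ≈ 3.8950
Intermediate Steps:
w(P) = P² (w(P) = P² + 0 = P²)
X = 5644 (X = 22472 - 16828 = 5644)
(w(190) - 1*13653)/(a(119) + X) = (190² - 1*13653)/(119 + 5644) = (36100 - 13653)/5763 = 22447*(1/5763) = 22447/5763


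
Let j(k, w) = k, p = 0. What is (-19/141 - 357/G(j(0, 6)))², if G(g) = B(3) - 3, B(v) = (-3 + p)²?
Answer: 282811489/79524 ≈ 3556.3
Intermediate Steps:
B(v) = 9 (B(v) = (-3 + 0)² = (-3)² = 9)
G(g) = 6 (G(g) = 9 - 3 = 6)
(-19/141 - 357/G(j(0, 6)))² = (-19/141 - 357/6)² = (-19*1/141 - 357*⅙)² = (-19/141 - 119/2)² = (-16817/282)² = 282811489/79524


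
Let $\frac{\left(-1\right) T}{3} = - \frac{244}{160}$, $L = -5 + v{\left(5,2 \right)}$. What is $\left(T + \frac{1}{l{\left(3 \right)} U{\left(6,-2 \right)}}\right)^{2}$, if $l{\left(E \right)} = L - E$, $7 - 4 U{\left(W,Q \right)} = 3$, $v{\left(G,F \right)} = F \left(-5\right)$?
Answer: $\frac{2647129}{129600} \approx 20.425$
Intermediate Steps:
$v{\left(G,F \right)} = - 5 F$
$L = -15$ ($L = -5 - 10 = -15$)
$U{\left(W,Q \right)} = 1$ ($U{\left(W,Q \right)} = \frac{7}{4} - \frac{3}{4} = 1$)
$l{\left(E \right)} = -15 - E$
$T = \frac{183}{40}$ ($T = - 3 \left(- \frac{244}{160}\right) = - 3 \left(\left(-244\right) \frac{1}{160}\right) = \left(-3\right) \left(- \frac{61}{40}\right) = \frac{183}{40} \approx 4.575$)
$\left(T + \frac{1}{l{\left(3 \right)} U{\left(6,-2 \right)}}\right)^{2} = \left(\frac{183}{40} + \frac{1}{\left(-15 - 3\right) 1}\right)^{2} = \left(\frac{183}{40} + \frac{1}{\left(-18\right) 1}\right)^{2} = \left(\frac{183}{40} + \frac{1}{-18}\right)^{2} = \left(\frac{183}{40} - \frac{1}{18}\right)^{2} = \left(\frac{1627}{360}\right)^{2} = \frac{2647129}{129600}$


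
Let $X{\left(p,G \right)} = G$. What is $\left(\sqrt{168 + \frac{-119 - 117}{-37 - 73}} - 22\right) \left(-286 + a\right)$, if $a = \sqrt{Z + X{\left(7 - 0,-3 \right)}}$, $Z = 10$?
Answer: $\frac{\left(286 - \sqrt{7}\right) \left(1210 - \sqrt{514690}\right)}{55} \approx 2537.7$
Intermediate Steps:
$a = \sqrt{7}$ ($a = \sqrt{10 - 3} = \sqrt{7} \approx 2.6458$)
$\left(\sqrt{168 + \frac{-119 - 117}{-37 - 73}} - 22\right) \left(-286 + a\right) = \left(\sqrt{168 + \frac{-119 - 117}{-37 - 73}} - 22\right) \left(-286 + \sqrt{7}\right) = \left(\sqrt{168 - \frac{236}{-110}} - 22\right) \left(-286 + \sqrt{7}\right) = \left(\sqrt{168 - - \frac{118}{55}} - 22\right) \left(-286 + \sqrt{7}\right) = \left(\sqrt{168 + \frac{118}{55}} - 22\right) \left(-286 + \sqrt{7}\right) = \left(\sqrt{\frac{9358}{55}} - 22\right) \left(-286 + \sqrt{7}\right) = \left(\frac{\sqrt{514690}}{55} - 22\right) \left(-286 + \sqrt{7}\right) = \left(-22 + \frac{\sqrt{514690}}{55}\right) \left(-286 + \sqrt{7}\right) = \left(-286 + \sqrt{7}\right) \left(-22 + \frac{\sqrt{514690}}{55}\right)$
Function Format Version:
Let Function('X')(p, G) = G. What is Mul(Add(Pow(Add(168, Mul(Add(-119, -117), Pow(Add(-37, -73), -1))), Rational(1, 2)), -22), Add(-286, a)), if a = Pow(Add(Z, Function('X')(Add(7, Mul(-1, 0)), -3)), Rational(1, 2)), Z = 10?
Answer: Mul(Rational(1, 55), Add(286, Mul(-1, Pow(7, Rational(1, 2)))), Add(1210, Mul(-1, Pow(514690, Rational(1, 2))))) ≈ 2537.7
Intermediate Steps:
a = Pow(7, Rational(1, 2)) (a = Pow(Add(10, -3), Rational(1, 2)) = Pow(7, Rational(1, 2)) ≈ 2.6458)
Mul(Add(Pow(Add(168, Mul(Add(-119, -117), Pow(Add(-37, -73), -1))), Rational(1, 2)), -22), Add(-286, a)) = Mul(Add(Pow(Add(168, Mul(Add(-119, -117), Pow(Add(-37, -73), -1))), Rational(1, 2)), -22), Add(-286, Pow(7, Rational(1, 2)))) = Mul(Add(Pow(Add(168, Mul(-236, Pow(-110, -1))), Rational(1, 2)), -22), Add(-286, Pow(7, Rational(1, 2)))) = Mul(Add(Pow(Add(168, Mul(-236, Rational(-1, 110))), Rational(1, 2)), -22), Add(-286, Pow(7, Rational(1, 2)))) = Mul(Add(Pow(Add(168, Rational(118, 55)), Rational(1, 2)), -22), Add(-286, Pow(7, Rational(1, 2)))) = Mul(Add(Pow(Rational(9358, 55), Rational(1, 2)), -22), Add(-286, Pow(7, Rational(1, 2)))) = Mul(Add(Mul(Rational(1, 55), Pow(514690, Rational(1, 2))), -22), Add(-286, Pow(7, Rational(1, 2)))) = Mul(Add(-22, Mul(Rational(1, 55), Pow(514690, Rational(1, 2)))), Add(-286, Pow(7, Rational(1, 2)))) = Mul(Add(-286, Pow(7, Rational(1, 2))), Add(-22, Mul(Rational(1, 55), Pow(514690, Rational(1, 2)))))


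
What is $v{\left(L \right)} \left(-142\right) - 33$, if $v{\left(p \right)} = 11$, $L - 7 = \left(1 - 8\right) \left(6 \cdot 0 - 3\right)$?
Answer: $-1595$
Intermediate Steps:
$L = 28$ ($L = 7 + \left(1 - 8\right) \left(6 \cdot 0 - 3\right) = 7 - 7 \left(0 - 3\right) = 7 - -21 = 7 + 21 = 28$)
$v{\left(L \right)} \left(-142\right) - 33 = 11 \left(-142\right) - 33 = -1562 - 33 = -1595$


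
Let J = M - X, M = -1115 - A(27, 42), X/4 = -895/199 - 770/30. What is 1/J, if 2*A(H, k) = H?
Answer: -1194/1203365 ≈ -0.00099222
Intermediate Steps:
X = -72032/597 (X = 4*(-895/199 - 770/30) = 4*(-895*1/199 - 770*1/30) = 4*(-895/199 - 77/3) = 4*(-18008/597) = -72032/597 ≈ -120.66)
A(H, k) = H/2
M = -2257/2 (M = -1115 - 27/2 = -2257/2 ≈ -1128.5)
J = -1203365/1194 (J = -2257/2 - 1*(-72032/597) = -2257/2 + 72032/597 = -1203365/1194 ≈ -1007.8)
1/J = 1/(-1203365/1194) = -1194/1203365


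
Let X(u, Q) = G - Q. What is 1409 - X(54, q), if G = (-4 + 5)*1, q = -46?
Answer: 1362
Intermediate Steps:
G = 1 (G = 1*1 = 1)
X(u, Q) = 1 - Q
1409 - X(54, q) = 1409 - (1 - 1*(-46)) = 1409 - (1 + 46) = 1409 - 1*47 = 1409 - 47 = 1362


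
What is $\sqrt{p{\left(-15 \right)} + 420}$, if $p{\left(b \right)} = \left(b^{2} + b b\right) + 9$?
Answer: $\sqrt{879} \approx 29.648$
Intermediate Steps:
$p{\left(b \right)} = 9 + 2 b^{2}$ ($p{\left(b \right)} = \left(b^{2} + b^{2}\right) + 9 = 2 b^{2} + 9 = 9 + 2 b^{2}$)
$\sqrt{p{\left(-15 \right)} + 420} = \sqrt{\left(9 + 2 \left(-15\right)^{2}\right) + 420} = \sqrt{\left(9 + 2 \cdot 225\right) + 420} = \sqrt{\left(9 + 450\right) + 420} = \sqrt{459 + 420} = \sqrt{879}$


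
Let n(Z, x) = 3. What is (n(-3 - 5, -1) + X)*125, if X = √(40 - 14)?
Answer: 375 + 125*√26 ≈ 1012.4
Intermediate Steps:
X = √26 ≈ 5.0990
(n(-3 - 5, -1) + X)*125 = (3 + √26)*125 = 375 + 125*√26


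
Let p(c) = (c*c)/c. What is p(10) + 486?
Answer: 496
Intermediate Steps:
p(c) = c (p(c) = c²/c = c)
p(10) + 486 = 10 + 486 = 496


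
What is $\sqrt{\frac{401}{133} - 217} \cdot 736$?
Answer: $\frac{1472 i \sqrt{946295}}{133} \approx 10766.0 i$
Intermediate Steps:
$\sqrt{\frac{401}{133} - 217} \cdot 736 = \sqrt{- \frac{28460}{133}} \cdot 736 = \frac{2 i \sqrt{946295}}{133} \cdot 736 = \frac{1472 i \sqrt{946295}}{133}$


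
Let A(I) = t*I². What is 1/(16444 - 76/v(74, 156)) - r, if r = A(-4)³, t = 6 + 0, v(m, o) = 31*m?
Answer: -16687209184133/18861230 ≈ -8.8474e+5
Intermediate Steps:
t = 6
A(I) = 6*I²
r = 884736 (r = (6*(-4)²)³ = (6*16)³ = 96³ = 884736)
1/(16444 - 76/v(74, 156)) - r = 1/(16444 - 76/(31*74)) - 1*884736 = 1/(16444 - 76/2294) - 884736 = 1/(16444 - 76*1/2294) - 884736 = 1/(16444 - 38/1147) - 884736 = 1/(18861230/1147) - 884736 = 1147/18861230 - 884736 = -16687209184133/18861230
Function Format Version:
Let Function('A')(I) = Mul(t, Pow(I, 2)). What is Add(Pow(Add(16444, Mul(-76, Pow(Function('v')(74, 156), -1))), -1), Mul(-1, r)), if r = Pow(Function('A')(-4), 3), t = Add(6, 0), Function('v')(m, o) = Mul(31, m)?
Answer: Rational(-16687209184133, 18861230) ≈ -8.8474e+5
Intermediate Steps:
t = 6
Function('A')(I) = Mul(6, Pow(I, 2))
r = 884736 (r = Pow(Mul(6, Pow(-4, 2)), 3) = Pow(Mul(6, 16), 3) = Pow(96, 3) = 884736)
Add(Pow(Add(16444, Mul(-76, Pow(Function('v')(74, 156), -1))), -1), Mul(-1, r)) = Add(Pow(Add(16444, Mul(-76, Pow(Mul(31, 74), -1))), -1), Mul(-1, 884736)) = Add(Pow(Add(16444, Mul(-76, Pow(2294, -1))), -1), -884736) = Add(Pow(Add(16444, Mul(-76, Rational(1, 2294))), -1), -884736) = Add(Pow(Add(16444, Rational(-38, 1147)), -1), -884736) = Add(Pow(Rational(18861230, 1147), -1), -884736) = Add(Rational(1147, 18861230), -884736) = Rational(-16687209184133, 18861230)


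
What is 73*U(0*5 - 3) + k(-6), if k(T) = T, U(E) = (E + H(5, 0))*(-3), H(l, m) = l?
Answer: -444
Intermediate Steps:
U(E) = -15 - 3*E (U(E) = (E + 5)*(-3) = (5 + E)*(-3) = -15 - 3*E)
73*U(0*5 - 3) + k(-6) = 73*(-15 - 3*(0*5 - 3)) - 6 = 73*(-15 - 3*(0 - 3)) - 6 = 73*(-15 - 3*(-3)) - 6 = 73*(-15 + 9) - 6 = 73*(-6) - 6 = -438 - 6 = -444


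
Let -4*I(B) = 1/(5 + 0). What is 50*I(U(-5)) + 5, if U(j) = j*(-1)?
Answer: 5/2 ≈ 2.5000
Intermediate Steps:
U(j) = -j
I(B) = -1/20 (I(B) = -1/(4*(5 + 0)) = -¼/5 = -¼*⅕ = -1/20)
50*I(U(-5)) + 5 = 50*(-1/20) + 5 = -5/2 + 5 = 5/2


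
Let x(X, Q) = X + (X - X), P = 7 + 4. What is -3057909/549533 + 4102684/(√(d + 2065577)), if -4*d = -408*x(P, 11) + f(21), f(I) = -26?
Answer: -3057909/549533 + 4102684*√8266822/4133411 ≈ 2848.3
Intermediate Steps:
P = 11
x(X, Q) = X (x(X, Q) = X + 0 = X)
d = 2257/2 (d = -(-408*11 - 26)/4 = -(-4488 - 26)/4 = -¼*(-4514) = 2257/2 ≈ 1128.5)
-3057909/549533 + 4102684/(√(d + 2065577)) = -3057909/549533 + 4102684/(√(2257/2 + 2065577)) = -3057909*1/549533 + 4102684/(√(4133411/2)) = -3057909/549533 + 4102684/((√8266822/2)) = -3057909/549533 + 4102684*(√8266822/4133411) = -3057909/549533 + 4102684*√8266822/4133411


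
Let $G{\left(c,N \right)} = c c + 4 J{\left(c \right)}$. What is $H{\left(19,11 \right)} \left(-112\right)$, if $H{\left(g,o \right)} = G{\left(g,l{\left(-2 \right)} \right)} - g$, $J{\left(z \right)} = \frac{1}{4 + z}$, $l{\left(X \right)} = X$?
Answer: $- \frac{881440}{23} \approx -38324.0$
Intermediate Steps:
$G{\left(c,N \right)} = c^{2} + \frac{4}{4 + c}$ ($G{\left(c,N \right)} = c c + \frac{4}{4 + c} = c^{2} + \frac{4}{4 + c}$)
$H{\left(g,o \right)} = - g + \frac{4 + g^{2} \left(4 + g\right)}{4 + g}$ ($H{\left(g,o \right)} = \frac{4 + g^{2} \left(4 + g\right)}{4 + g} - g = - g + \frac{4 + g^{2} \left(4 + g\right)}{4 + g}$)
$H{\left(19,11 \right)} \left(-112\right) = \frac{4 + 19 \left(-1 + 19\right) \left(4 + 19\right)}{4 + 19} \left(-112\right) = \frac{4 + 19 \cdot 18 \cdot 23}{23} \left(-112\right) = \frac{4 + 7866}{23} \left(-112\right) = \frac{1}{23} \cdot 7870 \left(-112\right) = \frac{7870}{23} \left(-112\right) = - \frac{881440}{23}$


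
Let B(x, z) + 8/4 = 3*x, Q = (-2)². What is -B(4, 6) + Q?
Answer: -6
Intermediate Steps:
Q = 4
B(x, z) = -2 + 3*x
-B(4, 6) + Q = -(-2 + 3*4) + 4 = -(-2 + 12) + 4 = -1*10 + 4 = -10 + 4 = -6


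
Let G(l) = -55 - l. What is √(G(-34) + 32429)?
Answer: 2*√8102 ≈ 180.02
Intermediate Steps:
√(G(-34) + 32429) = √((-55 - 1*(-34)) + 32429) = √((-55 + 34) + 32429) = √(-21 + 32429) = √32408 = 2*√8102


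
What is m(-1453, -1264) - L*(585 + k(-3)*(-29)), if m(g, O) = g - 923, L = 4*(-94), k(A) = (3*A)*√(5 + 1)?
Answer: 217584 + 98136*√6 ≈ 4.5797e+5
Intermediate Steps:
k(A) = 3*A*√6 (k(A) = (3*A)*√6 = 3*A*√6)
L = -376
m(g, O) = -923 + g
m(-1453, -1264) - L*(585 + k(-3)*(-29)) = (-923 - 1453) - (-376)*(585 + (3*(-3)*√6)*(-29)) = -2376 - (-376)*(585 - 9*√6*(-29)) = -2376 - (-376)*(585 + 261*√6) = -2376 - (-219960 - 98136*√6) = -2376 + (219960 + 98136*√6) = 217584 + 98136*√6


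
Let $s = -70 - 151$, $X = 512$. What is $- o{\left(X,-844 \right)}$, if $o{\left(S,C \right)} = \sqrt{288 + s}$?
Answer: $- \sqrt{67} \approx -8.1853$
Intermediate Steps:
$s = -221$ ($s = -70 - 151 = -221$)
$o{\left(S,C \right)} = \sqrt{67}$ ($o{\left(S,C \right)} = \sqrt{288 - 221} = \sqrt{67}$)
$- o{\left(X,-844 \right)} = - \sqrt{67}$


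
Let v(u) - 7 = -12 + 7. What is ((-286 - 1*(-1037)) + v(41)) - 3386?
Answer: -2633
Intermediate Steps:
v(u) = 2 (v(u) = 7 + (-12 + 7) = 7 - 5 = 2)
((-286 - 1*(-1037)) + v(41)) - 3386 = ((-286 - 1*(-1037)) + 2) - 3386 = ((-286 + 1037) + 2) - 3386 = (751 + 2) - 3386 = 753 - 3386 = -2633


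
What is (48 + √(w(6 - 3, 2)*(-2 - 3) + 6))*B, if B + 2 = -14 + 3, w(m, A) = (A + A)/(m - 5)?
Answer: -676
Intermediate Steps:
w(m, A) = 2*A/(-5 + m) (w(m, A) = (2*A)/(-5 + m) = 2*A/(-5 + m))
B = -13 (B = -2 + (-14 + 3) = -2 - 11 = -13)
(48 + √(w(6 - 3, 2)*(-2 - 3) + 6))*B = (48 + √((2*2/(-5 + (6 - 3)))*(-2 - 3) + 6))*(-13) = (48 + √((2*2/(-5 + 3))*(-5) + 6))*(-13) = (48 + √((2*2/(-2))*(-5) + 6))*(-13) = (48 + √((2*2*(-½))*(-5) + 6))*(-13) = (48 + √(-2*(-5) + 6))*(-13) = (48 + √(10 + 6))*(-13) = (48 + √16)*(-13) = (48 + 4)*(-13) = 52*(-13) = -676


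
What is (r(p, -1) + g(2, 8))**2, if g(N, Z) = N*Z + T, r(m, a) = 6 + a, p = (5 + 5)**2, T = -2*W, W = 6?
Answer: 81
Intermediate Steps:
T = -12 (T = -2*6 = -12)
p = 100 (p = 10**2 = 100)
g(N, Z) = -12 + N*Z (g(N, Z) = N*Z - 12 = -12 + N*Z)
(r(p, -1) + g(2, 8))**2 = ((6 - 1) + (-12 + 2*8))**2 = (5 + (-12 + 16))**2 = (5 + 4)**2 = 9**2 = 81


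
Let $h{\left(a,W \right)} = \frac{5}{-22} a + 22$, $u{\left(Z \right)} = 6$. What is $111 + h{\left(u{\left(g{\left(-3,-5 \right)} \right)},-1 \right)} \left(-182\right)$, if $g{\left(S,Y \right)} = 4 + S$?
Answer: $- \frac{40093}{11} \approx -3644.8$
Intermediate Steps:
$h{\left(a,W \right)} = 22 - \frac{5 a}{22}$ ($h{\left(a,W \right)} = 5 \left(- \frac{1}{22}\right) a + 22 = - \frac{5 a}{22} + 22 = 22 - \frac{5 a}{22}$)
$111 + h{\left(u{\left(g{\left(-3,-5 \right)} \right)},-1 \right)} \left(-182\right) = 111 + \left(22 - \frac{15}{11}\right) \left(-182\right) = 111 + \frac{227}{11} \left(-182\right) = 111 - \frac{41314}{11} = - \frac{40093}{11}$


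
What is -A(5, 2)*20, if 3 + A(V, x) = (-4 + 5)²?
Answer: 40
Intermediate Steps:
A(V, x) = -2 (A(V, x) = -3 + (-4 + 5)² = -3 + 1² = -3 + 1 = -2)
-A(5, 2)*20 = -1*(-2)*20 = 2*20 = 40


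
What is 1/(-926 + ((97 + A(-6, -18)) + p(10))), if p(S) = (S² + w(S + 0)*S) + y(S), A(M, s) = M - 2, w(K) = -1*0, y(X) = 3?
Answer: -1/734 ≈ -0.0013624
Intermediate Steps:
w(K) = 0
A(M, s) = -2 + M
p(S) = 3 + S² (p(S) = (S² + 0*S) + 3 = (S² + 0) + 3 = S² + 3 = 3 + S²)
1/(-926 + ((97 + A(-6, -18)) + p(10))) = 1/(-926 + ((97 + (-2 - 6)) + (3 + 10²))) = 1/(-926 + ((97 - 8) + (3 + 100))) = 1/(-926 + (89 + 103)) = 1/(-926 + 192) = 1/(-734) = -1/734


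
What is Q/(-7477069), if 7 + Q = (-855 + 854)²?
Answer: 6/7477069 ≈ 8.0245e-7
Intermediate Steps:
Q = -6 (Q = -7 + (-855 + 854)² = -7 + (-1)² = -7 + 1 = -6)
Q/(-7477069) = -6/(-7477069) = -6*(-1/7477069) = 6/7477069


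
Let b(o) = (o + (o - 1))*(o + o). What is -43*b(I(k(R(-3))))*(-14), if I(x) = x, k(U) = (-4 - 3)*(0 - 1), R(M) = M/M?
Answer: 109564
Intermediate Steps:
R(M) = 1
k(U) = 7 (k(U) = -7*(-1) = 7)
b(o) = 2*o*(-1 + 2*o) (b(o) = (o + (-1 + o))*(2*o) = (-1 + 2*o)*(2*o) = 2*o*(-1 + 2*o))
-43*b(I(k(R(-3))))*(-14) = -86*7*(-1 + 2*7)*(-14) = -86*7*(-1 + 14)*(-14) = -86*7*13*(-14) = -43*182*(-14) = -7826*(-14) = 109564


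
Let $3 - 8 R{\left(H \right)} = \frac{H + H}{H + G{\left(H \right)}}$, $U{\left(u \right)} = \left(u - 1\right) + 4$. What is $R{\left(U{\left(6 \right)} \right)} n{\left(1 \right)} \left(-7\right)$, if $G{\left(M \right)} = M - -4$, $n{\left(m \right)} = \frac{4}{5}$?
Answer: $- \frac{84}{55} \approx -1.5273$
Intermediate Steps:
$n{\left(m \right)} = \frac{4}{5}$ ($n{\left(m \right)} = 4 \cdot \frac{1}{5} = \frac{4}{5}$)
$G{\left(M \right)} = 4 + M$ ($G{\left(M \right)} = M + 4 = 4 + M$)
$U{\left(u \right)} = 3 + u$ ($U{\left(u \right)} = \left(-1 + u\right) + 4 = 3 + u$)
$R{\left(H \right)} = \frac{3}{8} - \frac{H}{4 \left(4 + 2 H\right)}$ ($R{\left(H \right)} = \frac{3}{8} - \frac{\left(H + H\right) \frac{1}{H + \left(4 + H\right)}}{8} = \frac{3}{8} - \frac{2 H \frac{1}{4 + 2 H}}{8} = \frac{3}{8} - \frac{H}{4 \left(4 + 2 H\right)}$)
$R{\left(U{\left(6 \right)} \right)} n{\left(1 \right)} \left(-7\right) = \frac{3 + \left(3 + 6\right)}{4 \left(2 + \left(3 + 6\right)\right)} \frac{4}{5} \left(-7\right) = \frac{3 + 9}{4 \left(2 + 9\right)} \frac{4}{5} \left(-7\right) = \frac{1}{4} \cdot \frac{1}{11} \cdot 12 \cdot \frac{4}{5} \left(-7\right) = \frac{3}{11} \cdot \frac{4}{5} \left(-7\right) = \frac{12}{55} \left(-7\right) = - \frac{84}{55}$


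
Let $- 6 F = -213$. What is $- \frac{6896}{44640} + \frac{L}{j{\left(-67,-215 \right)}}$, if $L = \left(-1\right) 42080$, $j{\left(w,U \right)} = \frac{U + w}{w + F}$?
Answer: $- \frac{616387057}{131130} \approx -4700.6$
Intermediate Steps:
$F = \frac{71}{2}$ ($F = \left(- \frac{1}{6}\right) \left(-213\right) = \frac{71}{2} \approx 35.5$)
$j{\left(w,U \right)} = \frac{U + w}{\frac{71}{2} + w}$ ($j{\left(w,U \right)} = \frac{U + w}{w + \frac{71}{2}} = \frac{U + w}{\frac{71}{2} + w}$)
$L = -42080$
$- \frac{6896}{44640} + \frac{L}{j{\left(-67,-215 \right)}} = - \frac{6896}{44640} - \frac{42080}{2 \frac{1}{71 + 2 \left(-67\right)} \left(-215 - 67\right)} = \left(-6896\right) \frac{1}{44640} - \frac{42080}{2 \frac{1}{71 - 134} \left(-282\right)} = - \frac{431}{2790} - \frac{42080}{2 \frac{1}{-63} \left(-282\right)} = - \frac{431}{2790} - \frac{42080}{2 \left(- \frac{1}{63}\right) \left(-282\right)} = - \frac{431}{2790} - \frac{42080}{\frac{188}{21}} = - \frac{431}{2790} - \frac{220920}{47} = - \frac{616387057}{131130}$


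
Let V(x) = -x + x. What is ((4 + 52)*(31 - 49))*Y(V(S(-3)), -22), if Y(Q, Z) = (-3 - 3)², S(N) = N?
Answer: -36288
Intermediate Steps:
V(x) = 0
Y(Q, Z) = 36 (Y(Q, Z) = (-6)² = 36)
((4 + 52)*(31 - 49))*Y(V(S(-3)), -22) = ((4 + 52)*(31 - 49))*36 = (56*(-18))*36 = -1008*36 = -36288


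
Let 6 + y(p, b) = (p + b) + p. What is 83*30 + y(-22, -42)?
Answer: 2398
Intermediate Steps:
y(p, b) = -6 + b + 2*p (y(p, b) = -6 + ((p + b) + p) = -6 + ((b + p) + p) = -6 + (b + 2*p) = -6 + b + 2*p)
83*30 + y(-22, -42) = 83*30 + (-6 - 42 + 2*(-22)) = 2490 + (-6 - 42 - 44) = 2490 - 92 = 2398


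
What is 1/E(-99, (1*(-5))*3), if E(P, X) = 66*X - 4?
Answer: -1/994 ≈ -0.0010060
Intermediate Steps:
E(P, X) = -4 + 66*X
1/E(-99, (1*(-5))*3) = 1/(-4 + 66*((1*(-5))*3)) = 1/(-4 + 66*(-5*3)) = 1/(-4 + 66*(-15)) = 1/(-4 - 990) = 1/(-994) = -1/994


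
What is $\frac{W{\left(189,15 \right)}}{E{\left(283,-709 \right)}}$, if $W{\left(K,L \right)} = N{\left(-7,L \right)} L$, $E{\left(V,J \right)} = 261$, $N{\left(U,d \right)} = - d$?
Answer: $- \frac{25}{29} \approx -0.86207$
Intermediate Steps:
$W{\left(K,L \right)} = - L^{2}$ ($W{\left(K,L \right)} = - L L = - L^{2}$)
$\frac{W{\left(189,15 \right)}}{E{\left(283,-709 \right)}} = \frac{\left(-1\right) 15^{2}}{261} = \left(-1\right) 225 \cdot \frac{1}{261} = \left(-225\right) \frac{1}{261} = - \frac{25}{29}$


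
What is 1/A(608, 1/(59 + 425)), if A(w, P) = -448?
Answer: -1/448 ≈ -0.0022321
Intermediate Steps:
1/A(608, 1/(59 + 425)) = 1/(-448) = -1/448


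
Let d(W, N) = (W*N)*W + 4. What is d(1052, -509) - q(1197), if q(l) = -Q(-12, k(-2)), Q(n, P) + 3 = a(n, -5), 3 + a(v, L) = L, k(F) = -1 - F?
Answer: -563312343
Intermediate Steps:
a(v, L) = -3 + L
Q(n, P) = -11 (Q(n, P) = -3 + (-3 - 5) = -3 - 8 = -11)
d(W, N) = 4 + N*W² (d(W, N) = (N*W)*W + 4 = N*W² + 4 = 4 + N*W²)
q(l) = 11 (q(l) = -1*(-11) = 11)
d(1052, -509) - q(1197) = (4 - 509*1052²) - 1*11 = (4 - 509*1106704) - 11 = (4 - 563312336) - 11 = -563312332 - 11 = -563312343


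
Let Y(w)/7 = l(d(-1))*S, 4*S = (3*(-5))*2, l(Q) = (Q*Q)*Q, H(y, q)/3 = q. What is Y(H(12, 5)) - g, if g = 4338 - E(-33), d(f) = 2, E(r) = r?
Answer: -4791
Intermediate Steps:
H(y, q) = 3*q
g = 4371 (g = 4338 - 1*(-33) = 4338 + 33 = 4371)
l(Q) = Q³ (l(Q) = Q²*Q = Q³)
S = -15/2 (S = ((3*(-5))*2)/4 = (-15*2)/4 = (¼)*(-30) = -15/2 ≈ -7.5000)
Y(w) = -420 (Y(w) = 7*(2³*(-15/2)) = 7*(8*(-15/2)) = 7*(-60) = -420)
Y(H(12, 5)) - g = -420 - 1*4371 = -420 - 4371 = -4791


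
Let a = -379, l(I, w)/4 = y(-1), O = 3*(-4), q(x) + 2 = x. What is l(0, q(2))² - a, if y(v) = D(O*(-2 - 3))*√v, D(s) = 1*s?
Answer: -57221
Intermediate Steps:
q(x) = -2 + x
O = -12
D(s) = s
y(v) = 60*√v (y(v) = (-12*(-2 - 3))*√v = (-12*(-5))*√v = 60*√v)
l(I, w) = 240*I (l(I, w) = 4*(60*√(-1)) = 4*(60*I) = 240*I)
l(0, q(2))² - a = (240*I)² - 1*(-379) = -57600 + 379 = -57221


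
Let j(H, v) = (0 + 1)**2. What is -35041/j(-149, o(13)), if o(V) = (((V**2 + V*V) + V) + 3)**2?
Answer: -35041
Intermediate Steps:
o(V) = (3 + V + 2*V**2)**2 (o(V) = (((V**2 + V**2) + V) + 3)**2 = ((2*V**2 + V) + 3)**2 = ((V + 2*V**2) + 3)**2 = (3 + V + 2*V**2)**2)
j(H, v) = 1 (j(H, v) = 1**2 = 1)
-35041/j(-149, o(13)) = -35041/1 = -35041*1 = -35041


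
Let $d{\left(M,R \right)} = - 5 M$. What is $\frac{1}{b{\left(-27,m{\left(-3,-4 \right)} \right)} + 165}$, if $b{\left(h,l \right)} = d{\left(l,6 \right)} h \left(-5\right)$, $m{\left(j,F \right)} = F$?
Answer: $\frac{1}{2865} \approx 0.00034904$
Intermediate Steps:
$b{\left(h,l \right)} = 25 h l$ ($b{\left(h,l \right)} = - 5 l h \left(-5\right) = - 5 h l \left(-5\right) = 25 h l$)
$\frac{1}{b{\left(-27,m{\left(-3,-4 \right)} \right)} + 165} = \frac{1}{25 \left(-27\right) \left(-4\right) + 165} = \frac{1}{2700 + 165} = \frac{1}{2865}$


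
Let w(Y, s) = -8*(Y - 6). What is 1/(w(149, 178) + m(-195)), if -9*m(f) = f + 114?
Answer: -1/1135 ≈ -0.00088106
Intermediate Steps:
w(Y, s) = 48 - 8*Y (w(Y, s) = -8*(-6 + Y) = 48 - 8*Y)
m(f) = -38/3 - f/9 (m(f) = -(f + 114)/9 = -(114 + f)/9 = -38/3 - f/9)
1/(w(149, 178) + m(-195)) = 1/((48 - 8*149) + (-38/3 - ⅑*(-195))) = 1/((48 - 1192) + (-38/3 + 65/3)) = 1/(-1144 + 9) = 1/(-1135) = -1/1135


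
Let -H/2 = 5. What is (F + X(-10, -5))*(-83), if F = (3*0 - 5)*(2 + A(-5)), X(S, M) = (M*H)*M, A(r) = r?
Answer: 19505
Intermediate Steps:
H = -10 (H = -2*5 = -10)
X(S, M) = -10*M² (X(S, M) = (M*(-10))*M = (-10*M)*M = -10*M²)
F = 15 (F = (3*0 - 5)*(2 - 5) = (0 - 5)*(-3) = -5*(-3) = 15)
(F + X(-10, -5))*(-83) = (15 - 10*(-5)²)*(-83) = (15 - 10*25)*(-83) = (15 - 250)*(-83) = -235*(-83) = 19505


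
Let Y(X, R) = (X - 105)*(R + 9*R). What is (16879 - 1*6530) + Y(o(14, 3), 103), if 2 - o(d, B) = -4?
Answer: -91621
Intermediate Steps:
o(d, B) = 6 (o(d, B) = 2 - 1*(-4) = 2 + 4 = 6)
Y(X, R) = 10*R*(-105 + X) (Y(X, R) = (-105 + X)*(10*R) = 10*R*(-105 + X))
(16879 - 1*6530) + Y(o(14, 3), 103) = (16879 - 1*6530) + 10*103*(-105 + 6) = (16879 - 6530) + 10*103*(-99) = 10349 - 101970 = -91621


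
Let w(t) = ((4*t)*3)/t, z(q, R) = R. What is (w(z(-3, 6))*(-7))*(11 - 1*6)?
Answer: -420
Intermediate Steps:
w(t) = 12 (w(t) = (12*t)/t = 12)
(w(z(-3, 6))*(-7))*(11 - 1*6) = (12*(-7))*(11 - 1*6) = -84*(11 - 6) = -84*5 = -420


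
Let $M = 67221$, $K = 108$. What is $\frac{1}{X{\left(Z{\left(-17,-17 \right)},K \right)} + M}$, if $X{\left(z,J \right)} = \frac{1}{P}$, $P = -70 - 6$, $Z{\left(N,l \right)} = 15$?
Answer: $\frac{76}{5108795} \approx 1.4876 \cdot 10^{-5}$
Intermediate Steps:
$P = -76$ ($P = -70 - 6 = -76$)
$X{\left(z,J \right)} = - \frac{1}{76}$ ($X{\left(z,J \right)} = \frac{1}{-76} = - \frac{1}{76}$)
$\frac{1}{X{\left(Z{\left(-17,-17 \right)},K \right)} + M} = \frac{1}{- \frac{1}{76} + 67221} = \frac{1}{\frac{5108795}{76}} = \frac{76}{5108795}$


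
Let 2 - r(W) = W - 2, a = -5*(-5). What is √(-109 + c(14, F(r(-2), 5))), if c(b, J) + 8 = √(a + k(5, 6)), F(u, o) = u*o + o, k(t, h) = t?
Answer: √(-117 + √30) ≈ 10.56*I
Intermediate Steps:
a = 25
r(W) = 4 - W (r(W) = 2 - (W - 2) = 2 - (-2 + W) = 2 + (2 - W) = 4 - W)
F(u, o) = o + o*u (F(u, o) = o*u + o = o + o*u)
c(b, J) = -8 + √30 (c(b, J) = -8 + √(25 + 5) = -8 + √30)
√(-109 + c(14, F(r(-2), 5))) = √(-109 + (-8 + √30)) = √(-117 + √30)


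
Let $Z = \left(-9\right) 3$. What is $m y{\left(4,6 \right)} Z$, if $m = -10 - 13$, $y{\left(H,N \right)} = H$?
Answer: $2484$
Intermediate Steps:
$Z = -27$
$m = -23$
$m y{\left(4,6 \right)} Z = \left(-23\right) 4 \left(-27\right) = \left(-92\right) \left(-27\right) = 2484$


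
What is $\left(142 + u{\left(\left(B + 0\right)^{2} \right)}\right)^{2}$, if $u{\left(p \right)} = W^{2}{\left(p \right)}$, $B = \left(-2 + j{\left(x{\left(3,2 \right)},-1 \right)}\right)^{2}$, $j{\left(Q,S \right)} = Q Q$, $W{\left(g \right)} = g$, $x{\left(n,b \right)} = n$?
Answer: $33234567793249$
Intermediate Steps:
$j{\left(Q,S \right)} = Q^{2}$
$B = 49$ ($B = \left(-2 + 3^{2}\right)^{2} = \left(-2 + 9\right)^{2} = 7^{2} = 49$)
$u{\left(p \right)} = p^{2}$
$\left(142 + u{\left(\left(B + 0\right)^{2} \right)}\right)^{2} = \left(142 + \left(\left(49 + 0\right)^{2}\right)^{2}\right)^{2} = \left(142 + \left(49^{2}\right)^{2}\right)^{2} = \left(142 + 2401^{2}\right)^{2} = \left(142 + 5764801\right)^{2} = 5764943^{2} = 33234567793249$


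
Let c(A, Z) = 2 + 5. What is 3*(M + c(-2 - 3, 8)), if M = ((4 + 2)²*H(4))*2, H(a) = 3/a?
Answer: 183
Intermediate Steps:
c(A, Z) = 7
M = 54 (M = ((4 + 2)²*(3/4))*2 = (6²*(3*(¼)))*2 = (36*(¾))*2 = 27*2 = 54)
3*(M + c(-2 - 3, 8)) = 3*(54 + 7) = 3*61 = 183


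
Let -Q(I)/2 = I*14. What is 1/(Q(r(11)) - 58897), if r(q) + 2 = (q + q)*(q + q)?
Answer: -1/72393 ≈ -1.3813e-5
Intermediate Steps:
r(q) = -2 + 4*q² (r(q) = -2 + (q + q)*(q + q) = -2 + (2*q)*(2*q) = -2 + 4*q²)
Q(I) = -28*I (Q(I) = -2*I*14 = -28*I)
1/(Q(r(11)) - 58897) = 1/(-28*(-2 + 4*11²) - 58897) = 1/(-28*(-2 + 4*121) - 58897) = 1/(-28*(-2 + 484) - 58897) = 1/(-28*482 - 58897) = 1/(-13496 - 58897) = 1/(-72393) = -1/72393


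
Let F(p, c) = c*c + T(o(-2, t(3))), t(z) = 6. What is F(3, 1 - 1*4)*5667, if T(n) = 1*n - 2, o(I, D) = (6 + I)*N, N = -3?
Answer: -28335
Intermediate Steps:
o(I, D) = -18 - 3*I (o(I, D) = (6 + I)*(-3) = -18 - 3*I)
T(n) = -2 + n (T(n) = n - 2 = -2 + n)
F(p, c) = -14 + c² (F(p, c) = c*c + (-2 + (-18 - 3*(-2))) = c² + (-2 + (-18 + 6)) = c² + (-2 - 12) = c² - 14 = -14 + c²)
F(3, 1 - 1*4)*5667 = (-14 + (1 - 1*4)²)*5667 = (-14 + (1 - 4)²)*5667 = (-14 + (-3)²)*5667 = (-14 + 9)*5667 = -5*5667 = -28335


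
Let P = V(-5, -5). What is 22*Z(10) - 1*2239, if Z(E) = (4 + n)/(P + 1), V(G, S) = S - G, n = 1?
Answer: -2129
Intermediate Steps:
P = 0 (P = -5 - 1*(-5) = -5 + 5 = 0)
Z(E) = 5 (Z(E) = (4 + 1)/(0 + 1) = 5/1 = 5*1 = 5)
22*Z(10) - 1*2239 = 22*5 - 1*2239 = 110 - 2239 = -2129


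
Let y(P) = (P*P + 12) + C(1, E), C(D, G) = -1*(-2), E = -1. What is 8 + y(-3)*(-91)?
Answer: -2085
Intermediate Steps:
C(D, G) = 2
y(P) = 14 + P² (y(P) = (P*P + 12) + 2 = (P² + 12) + 2 = (12 + P²) + 2 = 14 + P²)
8 + y(-3)*(-91) = 8 + (14 + (-3)²)*(-91) = 8 + (14 + 9)*(-91) = 8 + 23*(-91) = 8 - 2093 = -2085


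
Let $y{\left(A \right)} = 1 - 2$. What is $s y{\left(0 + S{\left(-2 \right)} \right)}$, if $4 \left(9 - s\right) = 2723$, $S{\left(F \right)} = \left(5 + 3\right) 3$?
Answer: $\frac{2687}{4} \approx 671.75$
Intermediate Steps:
$S{\left(F \right)} = 24$ ($S{\left(F \right)} = 8 \cdot 3 = 24$)
$s = - \frac{2687}{4}$ ($s = 9 - \frac{2723}{4} = - \frac{2687}{4} \approx -671.75$)
$y{\left(A \right)} = -1$
$s y{\left(0 + S{\left(-2 \right)} \right)} = \left(- \frac{2687}{4}\right) \left(-1\right) = \frac{2687}{4}$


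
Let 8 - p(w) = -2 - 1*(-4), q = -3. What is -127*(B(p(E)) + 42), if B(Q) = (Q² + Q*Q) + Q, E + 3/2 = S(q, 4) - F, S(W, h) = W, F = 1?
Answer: -15240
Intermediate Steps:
E = -11/2 (E = -3/2 + (-3 - 1*1) = -3/2 + (-3 - 1) = -3/2 - 4 = -11/2 ≈ -5.5000)
p(w) = 6 (p(w) = 8 - (-2 - 1*(-4)) = 8 - (-2 + 4) = 8 - 1*2 = 8 - 2 = 6)
B(Q) = Q + 2*Q² (B(Q) = (Q² + Q²) + Q = 2*Q² + Q = Q + 2*Q²)
-127*(B(p(E)) + 42) = -127*(6*(1 + 2*6) + 42) = -127*(6*(1 + 12) + 42) = -127*(6*13 + 42) = -127*(78 + 42) = -127*120 = -15240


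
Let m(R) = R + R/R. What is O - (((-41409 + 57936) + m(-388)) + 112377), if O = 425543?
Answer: 297026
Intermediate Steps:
m(R) = 1 + R (m(R) = R + 1 = 1 + R)
O - (((-41409 + 57936) + m(-388)) + 112377) = 425543 - (((-41409 + 57936) + (1 - 388)) + 112377) = 425543 - ((16527 - 387) + 112377) = 425543 - (16140 + 112377) = 425543 - 1*128517 = 425543 - 128517 = 297026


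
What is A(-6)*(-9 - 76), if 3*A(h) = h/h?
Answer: -85/3 ≈ -28.333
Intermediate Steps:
A(h) = ⅓ (A(h) = (h/h)/3 = (⅓)*1 = ⅓)
A(-6)*(-9 - 76) = (-9 - 76)/3 = (⅓)*(-85) = -85/3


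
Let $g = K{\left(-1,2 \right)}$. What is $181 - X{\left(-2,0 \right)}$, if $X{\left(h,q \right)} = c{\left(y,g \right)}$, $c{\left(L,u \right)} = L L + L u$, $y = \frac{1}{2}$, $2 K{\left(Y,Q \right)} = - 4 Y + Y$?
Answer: $180$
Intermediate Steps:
$K{\left(Y,Q \right)} = - \frac{3 Y}{2}$ ($K{\left(Y,Q \right)} = \frac{- 4 Y + Y}{2} = \frac{\left(-3\right) Y}{2} = - \frac{3 Y}{2}$)
$g = \frac{3}{2}$ ($g = \left(- \frac{3}{2}\right) \left(-1\right) = \frac{3}{2} \approx 1.5$)
$y = \frac{1}{2} \approx 0.5$
$c{\left(L,u \right)} = L^{2} + L u$
$X{\left(h,q \right)} = 1$ ($X{\left(h,q \right)} = \frac{\frac{1}{2} + \frac{3}{2}}{2} = \frac{1}{2} \cdot 2 = 1$)
$181 - X{\left(-2,0 \right)} = 181 - 1 = 180$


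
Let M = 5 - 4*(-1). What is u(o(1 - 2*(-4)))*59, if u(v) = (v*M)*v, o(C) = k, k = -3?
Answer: 4779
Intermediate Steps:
M = 9 (M = 5 + 4 = 9)
o(C) = -3
u(v) = 9*v² (u(v) = (v*9)*v = (9*v)*v = 9*v²)
u(o(1 - 2*(-4)))*59 = (9*(-3)²)*59 = (9*9)*59 = 81*59 = 4779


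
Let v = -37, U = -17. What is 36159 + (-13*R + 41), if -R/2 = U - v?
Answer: 36720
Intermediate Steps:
R = -40 (R = -2*(-17 - 1*(-37)) = -2*(-17 + 37) = -2*20 = -40)
36159 + (-13*R + 41) = 36159 + (-13*(-40) + 41) = 36159 + (520 + 41) = 36159 + 561 = 36720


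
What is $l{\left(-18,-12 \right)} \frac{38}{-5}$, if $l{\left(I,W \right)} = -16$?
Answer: $\frac{608}{5} \approx 121.6$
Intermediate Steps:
$l{\left(-18,-12 \right)} \frac{38}{-5} = - 16 \frac{38}{-5} = - 16 \cdot 38 \left(- \frac{1}{5}\right) = \left(-16\right) \left(- \frac{38}{5}\right) = \frac{608}{5}$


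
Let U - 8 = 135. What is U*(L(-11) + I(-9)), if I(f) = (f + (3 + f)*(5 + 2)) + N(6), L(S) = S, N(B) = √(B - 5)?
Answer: -8723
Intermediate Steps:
U = 143 (U = 8 + 135 = 143)
N(B) = √(-5 + B)
I(f) = 22 + 8*f (I(f) = (f + (3 + f)*(5 + 2)) + √(-5 + 6) = (f + (3 + f)*7) + √1 = (f + (21 + 7*f)) + 1 = (21 + 8*f) + 1 = 22 + 8*f)
U*(L(-11) + I(-9)) = 143*(-11 + (22 + 8*(-9))) = 143*(-11 + (22 - 72)) = 143*(-11 - 50) = 143*(-61) = -8723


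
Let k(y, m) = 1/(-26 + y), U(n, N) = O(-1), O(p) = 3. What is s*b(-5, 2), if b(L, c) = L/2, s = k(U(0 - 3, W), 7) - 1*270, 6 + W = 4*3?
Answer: 31055/46 ≈ 675.11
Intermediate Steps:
W = 6 (W = -6 + 4*3 = -6 + 12 = 6)
U(n, N) = 3
s = -6211/23 (s = 1/(-26 + 3) - 1*270 = 1/(-23) - 270 = -1/23 - 270 = -6211/23 ≈ -270.04)
b(L, c) = L/2 (b(L, c) = L*(½) = L/2)
s*b(-5, 2) = -6211*(-5)/46 = -6211/23*(-5/2) = 31055/46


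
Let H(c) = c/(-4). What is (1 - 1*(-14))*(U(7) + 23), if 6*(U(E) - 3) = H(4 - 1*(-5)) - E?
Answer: 2935/8 ≈ 366.88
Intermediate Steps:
H(c) = -c/4 (H(c) = c*(-1/4) = -c/4)
U(E) = 21/8 - E/6 (U(E) = 3 + (-(4 - 1*(-5))/4 - E)/6 = 3 + (-(4 + 5)/4 - E)/6 = 3 + (-1/4*9 - E)/6 = 3 + (-9/4 - E)/6 = 3 + (-3/8 - E/6) = 21/8 - E/6)
(1 - 1*(-14))*(U(7) + 23) = (1 - 1*(-14))*((21/8 - 1/6*7) + 23) = (1 + 14)*((21/8 - 7/6) + 23) = 15*(35/24 + 23) = 15*(587/24) = 2935/8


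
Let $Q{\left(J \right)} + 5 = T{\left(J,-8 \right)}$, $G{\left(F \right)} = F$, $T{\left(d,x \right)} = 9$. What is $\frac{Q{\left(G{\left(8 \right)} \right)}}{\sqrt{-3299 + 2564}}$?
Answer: $- \frac{4 i \sqrt{15}}{105} \approx - 0.14754 i$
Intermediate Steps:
$Q{\left(J \right)} = 4$ ($Q{\left(J \right)} = -5 + 9 = 4$)
$\frac{Q{\left(G{\left(8 \right)} \right)}}{\sqrt{-3299 + 2564}} = \frac{4}{\sqrt{-3299 + 2564}} = \frac{4}{\sqrt{-735}} = \frac{4}{7 i \sqrt{15}} = 4 \left(- \frac{i \sqrt{15}}{105}\right) = - \frac{4 i \sqrt{15}}{105}$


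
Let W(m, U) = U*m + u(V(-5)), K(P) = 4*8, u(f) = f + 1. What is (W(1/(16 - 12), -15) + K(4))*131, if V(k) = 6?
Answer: 18471/4 ≈ 4617.8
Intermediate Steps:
u(f) = 1 + f
K(P) = 32
W(m, U) = 7 + U*m (W(m, U) = U*m + (1 + 6) = U*m + 7 = 7 + U*m)
(W(1/(16 - 12), -15) + K(4))*131 = ((7 - 15/(16 - 12)) + 32)*131 = ((7 - 15/4) + 32)*131 = (13/4 + 32)*131 = (141/4)*131 = 18471/4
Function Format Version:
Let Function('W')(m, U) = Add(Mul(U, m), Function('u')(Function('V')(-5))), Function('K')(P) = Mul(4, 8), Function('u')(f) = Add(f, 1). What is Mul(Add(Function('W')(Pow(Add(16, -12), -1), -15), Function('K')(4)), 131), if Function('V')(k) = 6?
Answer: Rational(18471, 4) ≈ 4617.8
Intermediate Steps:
Function('u')(f) = Add(1, f)
Function('K')(P) = 32
Function('W')(m, U) = Add(7, Mul(U, m)) (Function('W')(m, U) = Add(Mul(U, m), Add(1, 6)) = Add(Mul(U, m), 7) = Add(7, Mul(U, m)))
Mul(Add(Function('W')(Pow(Add(16, -12), -1), -15), Function('K')(4)), 131) = Mul(Add(Add(7, Mul(-15, Pow(Add(16, -12), -1))), 32), 131) = Mul(Add(Add(7, Mul(-15, Pow(4, -1))), 32), 131) = Mul(Add(Add(7, Mul(-15, Rational(1, 4))), 32), 131) = Mul(Add(Add(7, Rational(-15, 4)), 32), 131) = Mul(Add(Rational(13, 4), 32), 131) = Mul(Rational(141, 4), 131) = Rational(18471, 4)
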